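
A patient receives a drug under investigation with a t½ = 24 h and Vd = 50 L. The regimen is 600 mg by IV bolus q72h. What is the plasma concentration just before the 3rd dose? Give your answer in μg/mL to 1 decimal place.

1.7 μg/mL

f = (1/2)^(τ/t½) = (1/2)^(72/24) ≈ 0.1250.
C₀ = D/Vd = 600/50 ≈ 12.000 μg/mL.
Before the 3rd dose, 2 doses have been given. Superposition: Cmin = C₀·(f + f²).
≈ 12.000 × (0.1250 + 0.0156) ≈ 12.000 × 0.1406 ≈ 1.687 μg/mL.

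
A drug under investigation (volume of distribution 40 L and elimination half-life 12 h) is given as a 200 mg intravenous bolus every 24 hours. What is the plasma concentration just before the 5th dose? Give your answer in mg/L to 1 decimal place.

f = (1/2)^(τ/t½) = (1/2)^(24/12) ≈ 0.2500.
C₀ = D/Vd = 200/40 ≈ 5.000 mg/L.
Before the 5th dose, 4 doses have been given. Superposition: Cmin = C₀·(f + f² + … + f^4).
≈ 5.000 × (0.2500 + 0.0625 + 0.0156 + 0.0039) ≈ 5.000 × 0.3320 ≈ 1.660 mg/L.

1.7 mg/L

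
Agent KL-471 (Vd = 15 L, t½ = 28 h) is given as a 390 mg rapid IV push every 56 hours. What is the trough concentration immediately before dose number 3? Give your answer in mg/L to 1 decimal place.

8.1 mg/L

f = (1/2)^(τ/t½) = (1/2)^(56/28) ≈ 0.2500.
C₀ = D/Vd = 390/15 ≈ 26.000 mg/L.
Before the 3rd dose, 2 doses have been given. Superposition: Cmin = C₀·(f + f²).
≈ 26.000 × (0.2500 + 0.0625) ≈ 26.000 × 0.3125 ≈ 8.125 mg/L.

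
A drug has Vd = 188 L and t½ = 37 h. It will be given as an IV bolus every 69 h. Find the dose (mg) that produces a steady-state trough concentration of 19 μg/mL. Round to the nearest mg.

9438 mg

τ/t½ = 69/37 ≈ 1.8649, so f = (1/2)^(69/37) ≈ 0.274549.
Cmin,ss = (D/Vd)·f/(1−f), so D = Cmin,ss·Vd·(1−f)/f.
D = 19 × 188 × (1−f)/f ≈ 19 × 188 × 2.64234 ≈ 9438.44 mg.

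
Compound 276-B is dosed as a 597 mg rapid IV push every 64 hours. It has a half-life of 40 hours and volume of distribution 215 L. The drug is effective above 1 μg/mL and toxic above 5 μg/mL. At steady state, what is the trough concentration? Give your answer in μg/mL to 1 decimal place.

Over one 64-h interval, 64/40 ≈ 1.6 half-lives elapse, leaving f ≈ 0.3299 of each dose.
Each bolus raises the concentration by D/Vd = 597/215 ≈ 2.777 μg/mL.
Steady-state trough Cmin,ss = C₀·f/(1−f) ≈ 2.777 × 0.3299/0.6701 ≈ 1.367 μg/mL.
Trough 1.4 μg/mL vs MEC 1 μg/mL: adequate.

1.4 μg/mL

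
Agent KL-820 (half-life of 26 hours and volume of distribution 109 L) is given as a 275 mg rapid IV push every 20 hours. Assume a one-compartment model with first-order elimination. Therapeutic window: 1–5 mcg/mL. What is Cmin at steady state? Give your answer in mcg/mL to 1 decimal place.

τ/t½ = 20/26 ≈ 0.76923, so fraction remaining f = (1/2)^(20/26) ≈ 0.5867.
Single-dose peak C₀ = D/Vd = 275/109 ≈ 2.523 mcg/mL.
Steady-state trough Cmin,ss = C₀·f/(1−f) ≈ 2.523 × 0.5867/0.4133 ≈ 3.582 mcg/mL.
Trough 3.6 mcg/mL vs MEC 1 mcg/mL: adequate.

3.6 mcg/mL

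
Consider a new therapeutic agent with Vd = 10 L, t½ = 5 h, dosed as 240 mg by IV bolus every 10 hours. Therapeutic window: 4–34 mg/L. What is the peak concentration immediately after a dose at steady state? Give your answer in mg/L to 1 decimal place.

32.0 mg/L

τ = 10 h = 2 half-lives, so f = (1/2)^2 = 0.25.
At steady state, R = 1/(1 − 0.25) = 4/3.
Single-dose peak C₀ = D/Vd = 240/10 = 24 mg/L.
Steady-state peak Cmax,ss = C₀·R = 24 × 4/3 ≈ 32.000 mg/L.
Peak 32.0 mg/L vs MTC 34 mg/L: below toxic threshold.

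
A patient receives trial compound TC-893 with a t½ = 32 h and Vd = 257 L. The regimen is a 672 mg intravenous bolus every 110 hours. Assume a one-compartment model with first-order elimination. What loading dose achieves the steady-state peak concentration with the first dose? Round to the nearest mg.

740 mg

f = (1/2)^(110/32) ≈ 0.092302; accumulation ratio R = 1/(1−f) ≈ 1.10169.
Loading dose to hit Cmax,ss on first dose: D_load = D_maint·R ≈ 672 × 1.10169 ≈ 740.34 mg.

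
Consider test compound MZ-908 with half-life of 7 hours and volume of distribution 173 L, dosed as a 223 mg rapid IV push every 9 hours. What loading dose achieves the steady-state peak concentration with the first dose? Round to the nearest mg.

378 mg

f = (1/2)^(9/7) ≈ 0.410168; accumulation ratio R = 1/(1−f) ≈ 1.69540.
Loading dose to hit Cmax,ss on first dose: D_load = D_maint·R ≈ 223 × 1.69540 ≈ 378.07 mg.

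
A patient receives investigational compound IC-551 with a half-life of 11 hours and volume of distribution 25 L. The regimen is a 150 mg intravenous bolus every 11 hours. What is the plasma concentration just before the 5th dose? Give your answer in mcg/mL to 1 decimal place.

f = (1/2)^(τ/t½) = (1/2)^(11/11) ≈ 0.5000.
C₀ = D/Vd = 150/25 ≈ 6.000 mcg/mL.
Before the 5th dose, 4 doses have been given. Superposition: Cmin = C₀·(f + f² + … + f^4).
≈ 6.000 × (0.5000 + 0.2500 + 0.1250 + 0.0625) ≈ 6.000 × 0.9375 ≈ 5.625 mcg/mL.

5.6 mcg/mL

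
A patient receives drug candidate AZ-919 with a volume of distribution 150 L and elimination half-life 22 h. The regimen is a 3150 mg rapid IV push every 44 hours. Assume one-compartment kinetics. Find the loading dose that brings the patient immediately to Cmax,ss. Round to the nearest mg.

4200 mg

f = (1/2)^(44/22) ≈ 0.250000; accumulation ratio R = 1/(1−f) ≈ 1.33333.
Loading dose to hit Cmax,ss on first dose: D_load = D_maint·R ≈ 3150 × 1.33333 ≈ 4199.99 mg.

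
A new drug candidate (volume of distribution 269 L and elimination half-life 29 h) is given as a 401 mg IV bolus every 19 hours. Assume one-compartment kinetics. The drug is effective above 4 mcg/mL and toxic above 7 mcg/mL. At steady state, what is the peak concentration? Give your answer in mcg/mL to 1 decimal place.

Over one 19-h interval, 19/29 ≈ 0.65517 half-lives elapse, leaving f ≈ 0.6350 of each dose.
Accumulation ratio R = 1/(1 − f) ≈ 1/0.3650 ≈ 2.7397.
Single-dose peak C₀ = D/Vd = 401/269 ≈ 1.491 mcg/mL.
Cmax,ss = C₀/(1 − f) ≈ 1.491/0.3650 ≈ 4.085 mcg/mL.
Peak 4.1 mcg/mL vs MTC 7 mcg/mL: below toxic threshold.

4.1 mcg/mL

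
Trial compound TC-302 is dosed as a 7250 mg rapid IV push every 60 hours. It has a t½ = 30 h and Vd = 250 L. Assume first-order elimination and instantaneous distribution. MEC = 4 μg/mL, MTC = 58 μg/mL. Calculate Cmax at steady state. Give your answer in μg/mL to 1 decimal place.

The dosing interval is 2 half-lives, so f = 2^(−2) = 0.25.
Accumulation ratio R = 1/(1 − f) = 1/0.75 = 4/3.
Single-dose peak C₀ = D/Vd = 7250/250 = 29 μg/mL.
Steady-state peak Cmax,ss = C₀·R = 29 × 4/3 ≈ 38.667 μg/mL.
Peak 38.7 μg/mL vs MTC 58 μg/mL: below toxic threshold.

38.7 μg/mL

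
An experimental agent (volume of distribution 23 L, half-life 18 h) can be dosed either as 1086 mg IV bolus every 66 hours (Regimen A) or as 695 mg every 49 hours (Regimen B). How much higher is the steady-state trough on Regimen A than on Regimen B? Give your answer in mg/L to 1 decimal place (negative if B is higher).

-1.4 mg/L

Regimen A: f = (1/2)^(66/18) ≈ 0.0787; Cmin,ss = (1086/23)·f/(1−f) ≈ 4.033 mg/L.
Regimen B: f = (1/2)^(49/18) ≈ 0.1515; Cmin,ss = (695/23)·f/(1−f) ≈ 5.395 mg/L.
Difference ≈ 4.033 − 5.395 ≈ -1.362 mg/L.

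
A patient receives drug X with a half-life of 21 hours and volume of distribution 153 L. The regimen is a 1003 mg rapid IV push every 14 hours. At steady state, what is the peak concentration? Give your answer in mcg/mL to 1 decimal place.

τ/t½ = 14/21 ≈ 0.66667, so fraction remaining f = (1/2)^(14/21) ≈ 0.6300.
Accumulation ratio R = 1/(1 − f) ≈ 1/0.3700 ≈ 2.7027.
Each bolus raises the concentration by D/Vd = 1003/153 ≈ 6.556 mcg/mL.
Cmax,ss = C₀/(1 − f) ≈ 6.556/0.3700 ≈ 17.719 mcg/mL.

17.7 mcg/mL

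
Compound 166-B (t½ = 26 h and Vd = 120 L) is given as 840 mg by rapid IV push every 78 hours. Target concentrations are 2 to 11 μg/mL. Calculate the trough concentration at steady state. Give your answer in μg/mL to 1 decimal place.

The dosing interval is 3 half-lives, so f = 2^(−3) = 0.125.
Accumulation ratio R = 1/(1 − f) = 1/0.875 = 8/7.
Single-dose peak C₀ = D/Vd = 840/120 = 7 μg/mL.
Steady-state peak Cmax,ss = C₀·R = 7 × 8/7 ≈ 8.000 μg/mL.
Steady-state trough Cmin,ss = Cmax,ss·f ≈ 8.000 × 0.125 ≈ 1.000 μg/mL.
Trough 1.0 μg/mL vs MEC 2 μg/mL: subtherapeutic.

1.0 μg/mL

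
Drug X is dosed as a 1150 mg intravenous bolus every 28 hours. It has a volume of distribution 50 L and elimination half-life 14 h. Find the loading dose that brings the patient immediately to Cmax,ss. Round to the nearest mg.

1533 mg

f = (1/2)^(28/14) ≈ 0.250000; accumulation ratio R = 1/(1−f) ≈ 1.33333.
Loading dose to hit Cmax,ss on first dose: D_load = D_maint·R ≈ 1150 × 1.33333 ≈ 1533.33 mg.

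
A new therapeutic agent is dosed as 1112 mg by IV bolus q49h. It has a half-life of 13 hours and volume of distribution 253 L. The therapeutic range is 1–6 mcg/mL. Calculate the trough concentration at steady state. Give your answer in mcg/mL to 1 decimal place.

k = ln2/t½ = ln2/13 ≈ 0.053319 h⁻¹; fraction remaining f = e^(−kτ) = e^(−0.053319×49) ≈ 0.0733.
Accumulation ratio R = 1/(1 − f) ≈ 1/0.9267 ≈ 1.0791.
Single-dose peak C₀ = D/Vd = 1112/253 ≈ 4.395 mcg/mL.
Cmax,ss = C₀/(1 − f) ≈ 4.395/0.9267 ≈ 4.743 mcg/mL.
Steady-state trough Cmin,ss = Cmax,ss·f ≈ 4.743 × 0.0733 ≈ 0.348 mcg/mL.
Trough 0.3 mcg/mL vs MEC 1 mcg/mL: subtherapeutic.

0.3 mcg/mL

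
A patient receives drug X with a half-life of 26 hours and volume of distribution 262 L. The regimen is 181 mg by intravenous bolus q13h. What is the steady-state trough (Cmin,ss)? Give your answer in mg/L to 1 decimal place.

τ/t½ = 13/26 ≈ 0.5, so fraction remaining f = (1/2)^(13/26) ≈ 0.7071.
At steady state, accumulation factor R = 1/(1 − e^(−kτ)) ≈ 3.4141.
Each bolus raises the concentration by D/Vd = 181/262 ≈ 0.691 mg/L.
Steady-state peak Cmax,ss = C₀·R ≈ 0.691 × 3.4141 ≈ 2.359 mg/L.
Steady-state trough Cmin,ss = Cmax,ss·f ≈ 2.359 × 0.7071 ≈ 1.668 mg/L.

1.7 mg/L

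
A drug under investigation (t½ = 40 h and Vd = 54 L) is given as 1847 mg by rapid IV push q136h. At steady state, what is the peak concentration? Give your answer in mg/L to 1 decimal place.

k = ln2/t½ = ln2/40 ≈ 0.017329 h⁻¹; fraction remaining f = e^(−kτ) = e^(−0.017329×136) ≈ 0.0947.
At steady state, accumulation factor R = 1/(1 − e^(−kτ)) ≈ 1.1046.
Each bolus raises the concentration by D/Vd = 1847/54 ≈ 34.204 mg/L.
Steady-state peak Cmax,ss = C₀·R ≈ 34.204 × 1.1046 ≈ 37.782 mg/L.

37.8 mg/L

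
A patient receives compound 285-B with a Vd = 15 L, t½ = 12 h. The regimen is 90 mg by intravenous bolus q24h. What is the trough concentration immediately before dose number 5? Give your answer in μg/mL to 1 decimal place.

f = (1/2)^(τ/t½) = (1/2)^(24/12) ≈ 0.2500.
C₀ = D/Vd = 90/15 ≈ 6.000 μg/mL.
Before the 5th dose, 4 doses have been given. Superposition: Cmin = C₀·(f + f² + … + f^4).
≈ 6.000 × (0.2500 + 0.0625 + 0.0156 + 0.0039) ≈ 6.000 × 0.3320 ≈ 1.992 μg/mL.

2.0 μg/mL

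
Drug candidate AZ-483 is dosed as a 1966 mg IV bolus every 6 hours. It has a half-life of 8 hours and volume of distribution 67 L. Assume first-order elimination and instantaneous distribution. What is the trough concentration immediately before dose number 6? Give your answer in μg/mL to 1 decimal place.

f = (1/2)^(τ/t½) = (1/2)^(6/8) ≈ 0.5946.
C₀ = D/Vd = 1966/67 ≈ 29.343 μg/mL.
Before the 6th dose, 5 doses have been given. Superposition: Cmin = C₀·(f + f² + … + f^5).
≈ 29.343 × (0.5946 + 0.3535 + 0.2102 + 0.1250 + 0.0743) ≈ 29.343 × 1.3576 ≈ 39.836 μg/mL.

39.8 μg/mL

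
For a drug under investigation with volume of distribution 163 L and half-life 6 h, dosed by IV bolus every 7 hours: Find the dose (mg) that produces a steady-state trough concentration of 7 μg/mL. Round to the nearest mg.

τ/t½ = 7/6 ≈ 1.1667, so f = (1/2)^(7/6) ≈ 0.445449.
Cmin,ss = (D/Vd)·f/(1−f), so D = Cmin,ss·Vd·(1−f)/f.
D = 7 × 163 × (1−f)/f ≈ 7 × 163 × 1.24493 ≈ 1420.47 mg.

1420 mg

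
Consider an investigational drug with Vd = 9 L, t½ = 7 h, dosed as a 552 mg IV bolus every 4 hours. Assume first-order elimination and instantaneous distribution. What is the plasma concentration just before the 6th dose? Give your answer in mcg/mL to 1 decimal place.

f = (1/2)^(τ/t½) = (1/2)^(4/7) ≈ 0.6730.
C₀ = D/Vd = 552/9 ≈ 61.333 mcg/mL.
Before the 6th dose, 5 doses have been given. Superposition: Cmin = C₀·(f + f² + … + f^5).
≈ 61.333 × (0.6730 + 0.4529 + 0.3048 + 0.2051 + 0.1381) ≈ 61.333 × 1.7739 ≈ 108.799 mcg/mL.

108.8 mcg/mL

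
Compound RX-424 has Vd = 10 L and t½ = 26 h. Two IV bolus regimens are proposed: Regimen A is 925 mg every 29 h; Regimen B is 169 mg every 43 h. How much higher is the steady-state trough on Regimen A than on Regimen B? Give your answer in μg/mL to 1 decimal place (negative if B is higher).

71.4 μg/mL

Regimen A: f = (1/2)^(29/26) ≈ 0.4616; Cmin,ss = (925/10)·f/(1−f) ≈ 79.305 μg/mL.
Regimen B: f = (1/2)^(43/26) ≈ 0.3178; Cmin,ss = (169/10)·f/(1−f) ≈ 7.873 μg/mL.
Difference ≈ 79.305 − 7.873 ≈ 71.432 μg/mL.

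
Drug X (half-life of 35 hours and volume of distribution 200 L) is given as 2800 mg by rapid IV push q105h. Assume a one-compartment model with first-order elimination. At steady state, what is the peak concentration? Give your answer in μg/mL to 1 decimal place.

16.0 μg/mL

τ = 105 h = 3 half-lives, so f = (1/2)^3 = 0.125.
At steady state, R = 1/(1 − 0.125) = 8/7.
Single-dose peak C₀ = D/Vd = 2800/200 = 14 μg/mL.
Steady-state peak Cmax,ss = C₀·R = 14 × 8/7 ≈ 16.000 μg/mL.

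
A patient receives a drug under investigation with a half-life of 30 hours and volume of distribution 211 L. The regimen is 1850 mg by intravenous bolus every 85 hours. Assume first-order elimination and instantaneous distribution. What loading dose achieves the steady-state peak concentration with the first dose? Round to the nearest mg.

f = (1/2)^(85/30) ≈ 0.140308; accumulation ratio R = 1/(1−f) ≈ 1.16321.
Loading dose to hit Cmax,ss on first dose: D_load = D_maint·R ≈ 1850 × 1.16321 ≈ 2151.94 mg.

2152 mg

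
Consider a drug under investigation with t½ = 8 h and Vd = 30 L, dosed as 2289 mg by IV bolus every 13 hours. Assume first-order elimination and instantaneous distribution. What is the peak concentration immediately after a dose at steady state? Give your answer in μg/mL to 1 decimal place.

112.9 μg/mL

τ/t½ = 13/8 ≈ 1.625, so fraction remaining f = (1/2)^(13/8) ≈ 0.3242.
Accumulation ratio R = 1/(1 − f) ≈ 1/0.6758 ≈ 1.4797.
Single-dose peak C₀ = D/Vd = 2289/30 ≈ 76.300 μg/mL.
Cmax,ss = C₀/(1 − f) ≈ 76.300/0.6758 ≈ 112.903 μg/mL.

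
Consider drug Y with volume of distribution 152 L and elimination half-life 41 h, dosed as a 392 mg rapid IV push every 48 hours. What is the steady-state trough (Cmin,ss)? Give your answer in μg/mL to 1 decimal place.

2.1 μg/mL

Over one 48-h interval, 48/41 ≈ 1.1707 half-lives elapse, leaving f ≈ 0.4442 of each dose.
Each bolus raises the concentration by D/Vd = 392/152 ≈ 2.579 μg/mL.
Steady-state trough Cmin,ss = C₀·f/(1−f) ≈ 2.579 × 0.4442/0.5558 ≈ 2.061 μg/mL.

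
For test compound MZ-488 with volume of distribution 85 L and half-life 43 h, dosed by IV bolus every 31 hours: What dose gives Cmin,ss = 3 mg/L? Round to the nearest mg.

165 mg

τ/t½ = 31/43 ≈ 0.72093, so f = (1/2)^(31/43) ≈ 0.606706.
Cmin,ss = (D/Vd)·f/(1−f), so D = Cmin,ss·Vd·(1−f)/f.
D = 3 × 85 × (1−f)/f ≈ 3 × 85 × 0.64824 ≈ 165.30 mg.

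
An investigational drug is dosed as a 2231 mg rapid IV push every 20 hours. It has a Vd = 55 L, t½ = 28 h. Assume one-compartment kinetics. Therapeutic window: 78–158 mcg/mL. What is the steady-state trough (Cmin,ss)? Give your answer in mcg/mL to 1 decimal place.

Over one 20-h interval, 20/28 ≈ 0.71429 half-lives elapse, leaving f ≈ 0.6095 of each dose.
Single-dose peak C₀ = D/Vd = 2231/55 ≈ 40.564 mcg/mL.
Steady-state trough Cmin,ss = C₀·f/(1−f) ≈ 40.564 × 0.6095/0.3905 ≈ 63.313 mcg/mL.
Trough 63.3 mcg/mL vs MEC 78 mcg/mL: subtherapeutic.

63.3 mcg/mL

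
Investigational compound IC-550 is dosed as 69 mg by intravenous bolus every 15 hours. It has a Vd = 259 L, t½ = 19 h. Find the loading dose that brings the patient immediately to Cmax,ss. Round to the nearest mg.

164 mg

f = (1/2)^(15/19) ≈ 0.578555; accumulation ratio R = 1/(1−f) ≈ 2.37279.
Loading dose to hit Cmax,ss on first dose: D_load = D_maint·R ≈ 69 × 2.37279 ≈ 163.72 mg.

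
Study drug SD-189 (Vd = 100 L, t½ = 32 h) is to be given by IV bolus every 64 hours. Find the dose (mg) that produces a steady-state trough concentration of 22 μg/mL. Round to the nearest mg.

6600 mg

τ/t½ = 64/32 ≈ 2, so f = (1/2)^(64/32) ≈ 0.250000.
Cmin,ss = (D/Vd)·f/(1−f), so D = Cmin,ss·Vd·(1−f)/f.
D = 22 × 100 × (1−f)/f ≈ 22 × 100 × 3.00000 ≈ 6600.00 mg.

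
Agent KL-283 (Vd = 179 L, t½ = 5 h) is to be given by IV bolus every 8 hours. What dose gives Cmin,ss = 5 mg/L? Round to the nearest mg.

1818 mg

τ/t½ = 8/5 ≈ 1.6, so f = (1/2)^(8/5) ≈ 0.329877.
Cmin,ss = (D/Vd)·f/(1−f), so D = Cmin,ss·Vd·(1−f)/f.
D = 5 × 179 × (1−f)/f ≈ 5 × 179 × 2.03143 ≈ 1818.13 mg.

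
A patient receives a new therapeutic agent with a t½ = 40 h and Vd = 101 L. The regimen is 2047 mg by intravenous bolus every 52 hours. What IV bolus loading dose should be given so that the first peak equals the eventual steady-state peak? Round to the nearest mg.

3447 mg

f = (1/2)^(52/40) ≈ 0.406126; accumulation ratio R = 1/(1−f) ≈ 1.68386.
Loading dose to hit Cmax,ss on first dose: D_load = D_maint·R ≈ 2047 × 1.68386 ≈ 3446.86 mg.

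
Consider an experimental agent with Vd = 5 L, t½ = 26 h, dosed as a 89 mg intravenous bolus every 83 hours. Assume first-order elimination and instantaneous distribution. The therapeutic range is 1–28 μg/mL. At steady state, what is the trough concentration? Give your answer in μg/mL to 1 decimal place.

τ/t½ = 83/26 ≈ 3.1923, so fraction remaining f = (1/2)^(83/26) ≈ 0.1094.
Accumulation ratio R = 1/(1 − f) ≈ 1/0.8906 ≈ 1.1228.
Each bolus raises the concentration by D/Vd = 89/5 ≈ 17.800 μg/mL.
Steady-state peak Cmax,ss = C₀·R ≈ 17.800 × 1.1228 ≈ 19.986 μg/mL.
Steady-state trough Cmin,ss = Cmax,ss·f ≈ 19.986 × 0.1094 ≈ 2.186 μg/mL.
Trough 2.2 μg/mL vs MEC 1 μg/mL: adequate.

2.2 μg/mL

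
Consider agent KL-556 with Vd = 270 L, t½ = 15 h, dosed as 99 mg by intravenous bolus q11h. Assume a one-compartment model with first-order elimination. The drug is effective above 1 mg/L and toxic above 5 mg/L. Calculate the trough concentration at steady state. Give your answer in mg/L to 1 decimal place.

k = ln2/t½ = ln2/15 ≈ 0.046210 h⁻¹; fraction remaining f = e^(−kτ) = e^(−0.046210×11) ≈ 0.6015.
At steady state, accumulation factor R = 1/(1 − e^(−kτ)) ≈ 2.5094.
Each bolus raises the concentration by D/Vd = 99/270 ≈ 0.367 mg/L.
Cmax,ss = C₀/(1 − f) ≈ 0.367/0.3985 ≈ 0.921 mg/L.
Steady-state trough Cmin,ss = Cmax,ss·f ≈ 0.921 × 0.6015 ≈ 0.554 mg/L.
Trough 0.6 mg/L vs MEC 1 mg/L: subtherapeutic.

0.6 mg/L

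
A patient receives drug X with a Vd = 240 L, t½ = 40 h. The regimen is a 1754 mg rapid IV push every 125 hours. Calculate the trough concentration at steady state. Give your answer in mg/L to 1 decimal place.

0.9 mg/L

k = ln2/t½ = ln2/40 ≈ 0.017329 h⁻¹; fraction remaining f = e^(−kτ) = e^(−0.017329×125) ≈ 0.1146.
Each bolus raises the concentration by D/Vd = 1754/240 ≈ 7.308 mg/L.
Steady-state trough Cmin,ss = C₀·f/(1−f) ≈ 7.308 × 0.1146/0.8854 ≈ 0.946 mg/L.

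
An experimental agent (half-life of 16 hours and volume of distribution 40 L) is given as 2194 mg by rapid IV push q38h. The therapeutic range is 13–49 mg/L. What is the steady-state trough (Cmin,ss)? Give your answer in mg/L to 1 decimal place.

τ/t½ = 38/16 ≈ 2.375, so fraction remaining f = (1/2)^(38/16) ≈ 0.1928.
At steady state, accumulation factor R = 1/(1 − e^(−kτ)) ≈ 1.2389.
Each bolus raises the concentration by D/Vd = 2194/40 ≈ 54.850 mg/L.
Cmax,ss = C₀/(1 − f) ≈ 54.850/0.8072 ≈ 67.951 mg/L.
Steady-state trough Cmin,ss = Cmax,ss·f ≈ 67.951 × 0.1928 ≈ 13.101 mg/L.
Trough 13.1 mg/L vs MEC 13 mg/L: adequate.

13.1 mg/L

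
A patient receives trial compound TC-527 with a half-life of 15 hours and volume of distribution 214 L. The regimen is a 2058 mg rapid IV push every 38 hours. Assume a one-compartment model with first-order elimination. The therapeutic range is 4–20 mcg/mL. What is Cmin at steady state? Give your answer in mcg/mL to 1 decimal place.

τ/t½ = 38/15 ≈ 2.5333, so fraction remaining f = (1/2)^(38/15) ≈ 0.1727.
Single-dose peak C₀ = D/Vd = 2058/214 ≈ 9.617 mcg/mL.
Steady-state trough Cmin,ss = C₀·f/(1−f) ≈ 9.617 × 0.1727/0.8273 ≈ 2.008 mcg/mL.
Trough 2.0 mcg/mL vs MEC 4 mcg/mL: subtherapeutic.

2.0 mcg/mL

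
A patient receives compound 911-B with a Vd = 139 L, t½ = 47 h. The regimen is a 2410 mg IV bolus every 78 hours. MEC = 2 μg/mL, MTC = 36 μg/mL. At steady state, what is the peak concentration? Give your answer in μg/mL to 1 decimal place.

25.4 μg/mL

Over one 78-h interval, 78/47 ≈ 1.6596 half-lives elapse, leaving f ≈ 0.3165 of each dose.
Accumulation ratio R = 1/(1 − f) ≈ 1/0.6835 ≈ 1.4631.
Each bolus raises the concentration by D/Vd = 2410/139 ≈ 17.338 μg/mL.
Cmax,ss = C₀/(1 − f) ≈ 17.338/0.6835 ≈ 25.366 μg/mL.
Peak 25.4 μg/mL vs MTC 36 μg/mL: below toxic threshold.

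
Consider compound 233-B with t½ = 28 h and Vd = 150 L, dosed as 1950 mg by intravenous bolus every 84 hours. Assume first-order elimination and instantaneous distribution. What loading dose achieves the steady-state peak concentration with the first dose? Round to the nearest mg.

f = (1/2)^(84/28) ≈ 0.125000; accumulation ratio R = 1/(1−f) ≈ 1.14286.
Loading dose to hit Cmax,ss on first dose: D_load = D_maint·R ≈ 1950 × 1.14286 ≈ 2228.58 mg.

2229 mg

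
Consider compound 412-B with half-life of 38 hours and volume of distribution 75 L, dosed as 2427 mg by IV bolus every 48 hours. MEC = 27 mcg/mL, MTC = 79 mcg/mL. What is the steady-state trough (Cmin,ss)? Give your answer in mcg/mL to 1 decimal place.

23.1 mcg/mL

k = ln2/t½ = ln2/38 ≈ 0.018241 h⁻¹; fraction remaining f = e^(−kτ) = e^(−0.018241×48) ≈ 0.4166.
Accumulation ratio R = 1/(1 − f) ≈ 1/0.5834 ≈ 1.7141.
Each bolus raises the concentration by D/Vd = 2427/75 ≈ 32.360 mcg/mL.
Cmax,ss = C₀/(1 − f) ≈ 32.360/0.5834 ≈ 55.468 mcg/mL.
One interval later, Cmin,ss = Cmax,ss·e^(−kτ) ≈ 55.468 × 0.4166 ≈ 23.108 mcg/mL.
Trough 23.1 mcg/mL vs MEC 27 mcg/mL: subtherapeutic.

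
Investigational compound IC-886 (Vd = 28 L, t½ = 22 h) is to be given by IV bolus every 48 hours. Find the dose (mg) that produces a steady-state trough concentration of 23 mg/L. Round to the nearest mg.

2278 mg

τ/t½ = 48/22 ≈ 2.1818, so f = (1/2)^(48/22) ≈ 0.220398.
Cmin,ss = (D/Vd)·f/(1−f), so D = Cmin,ss·Vd·(1−f)/f.
D = 23 × 28 × (1−f)/f ≈ 23 × 28 × 3.53725 ≈ 2277.99 mg.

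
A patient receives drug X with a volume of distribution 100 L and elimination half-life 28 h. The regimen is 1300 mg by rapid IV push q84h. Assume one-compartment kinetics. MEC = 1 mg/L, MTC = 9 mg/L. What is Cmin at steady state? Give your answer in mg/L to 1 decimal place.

1.9 mg/L

τ = 84 h = 3 half-lives, so f = (1/2)^3 = 0.125.
Accumulation ratio R = 1/(1 − f) = 1/0.875 = 8/7.
Single-dose peak C₀ = D/Vd = 1300/100 = 13 mg/L.
Steady-state peak Cmax,ss = C₀·R = 13 × 8/7 ≈ 14.857 mg/L.
Steady-state trough Cmin,ss = Cmax,ss·f ≈ 14.857 × 0.125 ≈ 1.857 mg/L.
Trough 1.9 mg/L vs MEC 1 mg/L: adequate.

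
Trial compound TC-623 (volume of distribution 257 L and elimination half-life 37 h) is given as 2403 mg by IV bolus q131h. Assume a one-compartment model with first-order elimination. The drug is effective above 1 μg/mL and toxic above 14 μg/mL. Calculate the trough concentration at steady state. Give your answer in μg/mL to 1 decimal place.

τ/t½ = 131/37 ≈ 3.5405, so fraction remaining f = (1/2)^(131/37) ≈ 0.0859.
At steady state, accumulation factor R = 1/(1 − e^(−kτ)) ≈ 1.0940.
Single-dose peak C₀ = D/Vd = 2403/257 ≈ 9.350 μg/mL.
Steady-state peak Cmax,ss = C₀·R ≈ 9.350 × 1.0940 ≈ 10.229 μg/mL.
Steady-state trough Cmin,ss = Cmax,ss·f ≈ 10.229 × 0.0859 ≈ 0.879 μg/mL.
Trough 0.9 μg/mL vs MEC 1 μg/mL: subtherapeutic.

0.9 μg/mL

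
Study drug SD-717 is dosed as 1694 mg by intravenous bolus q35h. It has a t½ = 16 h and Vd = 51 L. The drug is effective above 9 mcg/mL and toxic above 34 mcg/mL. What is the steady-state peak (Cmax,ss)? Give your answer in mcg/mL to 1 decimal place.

k = ln2/t½ = ln2/16 ≈ 0.043322 h⁻¹; fraction remaining f = e^(−kτ) = e^(−0.043322×35) ≈ 0.2195.
Accumulation ratio R = 1/(1 − f) ≈ 1/0.7805 ≈ 1.2812.
Each bolus raises the concentration by D/Vd = 1694/51 ≈ 33.216 mcg/mL.
Cmax,ss = C₀/(1 − f) ≈ 33.216/0.7805 ≈ 42.557 mcg/mL.
Peak 42.6 mcg/mL vs MTC 34 mcg/mL: exceeds toxic threshold.

42.6 mcg/mL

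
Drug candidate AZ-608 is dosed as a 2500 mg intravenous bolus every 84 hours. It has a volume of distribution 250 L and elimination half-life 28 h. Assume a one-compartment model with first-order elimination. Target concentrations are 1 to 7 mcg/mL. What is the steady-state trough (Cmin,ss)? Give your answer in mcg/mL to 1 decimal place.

τ = 84 h = 3 half-lives, so f = (1/2)^3 = 0.125.
Accumulation ratio R = 1/(1 − f) = 1/0.875 = 8/7.
Single-dose peak C₀ = D/Vd = 2500/250 = 10 mcg/mL.
Steady-state peak Cmax,ss = C₀·R = 10 × 8/7 ≈ 11.429 mcg/mL.
Steady-state trough Cmin,ss = Cmax,ss·f ≈ 11.429 × 0.125 ≈ 1.429 mcg/mL.
Trough 1.4 mcg/mL vs MEC 1 mcg/mL: adequate.

1.4 mcg/mL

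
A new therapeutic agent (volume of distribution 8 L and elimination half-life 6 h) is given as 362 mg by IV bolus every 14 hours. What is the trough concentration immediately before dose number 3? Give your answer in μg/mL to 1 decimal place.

f = (1/2)^(τ/t½) = (1/2)^(14/6) ≈ 0.1984.
C₀ = D/Vd = 362/8 ≈ 45.250 μg/mL.
Before the 3rd dose, 2 doses have been given. Superposition: Cmin = C₀·(f + f²).
≈ 45.250 × (0.1984 + 0.0394) ≈ 45.250 × 0.2378 ≈ 10.760 μg/mL.

10.8 μg/mL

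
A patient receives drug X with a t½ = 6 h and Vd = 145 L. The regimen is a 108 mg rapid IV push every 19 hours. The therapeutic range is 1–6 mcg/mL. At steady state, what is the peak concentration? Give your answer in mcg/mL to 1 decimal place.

k = ln2/t½ = ln2/6 ≈ 0.115525 h⁻¹; fraction remaining f = e^(−kτ) = e^(−0.115525×19) ≈ 0.1114.
Accumulation ratio R = 1/(1 − f) ≈ 1/0.8886 ≈ 1.1254.
Single-dose peak C₀ = D/Vd = 108/145 ≈ 0.745 mcg/mL.
Steady-state peak Cmax,ss = C₀·R ≈ 0.745 × 1.1254 ≈ 0.838 mcg/mL.
Peak 0.8 mcg/mL vs MTC 6 mcg/mL: below toxic threshold.

0.8 mcg/mL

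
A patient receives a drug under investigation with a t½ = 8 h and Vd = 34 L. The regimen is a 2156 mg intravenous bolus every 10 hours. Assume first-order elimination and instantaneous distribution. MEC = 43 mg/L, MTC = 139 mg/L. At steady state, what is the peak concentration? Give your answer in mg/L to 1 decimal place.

k = ln2/t½ = ln2/8 ≈ 0.086643 h⁻¹; fraction remaining f = e^(−kτ) = e^(−0.086643×10) ≈ 0.4204.
Accumulation ratio R = 1/(1 − f) ≈ 1/0.5796 ≈ 1.7253.
Single-dose peak C₀ = D/Vd = 2156/34 ≈ 63.412 mg/L.
Steady-state peak Cmax,ss = C₀·R ≈ 63.412 × 1.7253 ≈ 109.405 mg/L.
Peak 109.4 mg/L vs MTC 139 mg/L: below toxic threshold.

109.4 mg/L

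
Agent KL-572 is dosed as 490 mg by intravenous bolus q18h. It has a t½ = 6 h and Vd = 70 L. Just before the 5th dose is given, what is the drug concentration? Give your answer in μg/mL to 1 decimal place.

f = (1/2)^(τ/t½) = (1/2)^(18/6) ≈ 0.1250.
C₀ = D/Vd = 490/70 ≈ 7.000 μg/mL.
Before the 5th dose, 4 doses have been given. Superposition: Cmin = C₀·(f + f² + … + f^4).
≈ 7.000 × (0.1250 + 0.0156 + 0.0020 + 0.0002) ≈ 7.000 × 0.1428 ≈ 1.000 μg/mL.

1.0 μg/mL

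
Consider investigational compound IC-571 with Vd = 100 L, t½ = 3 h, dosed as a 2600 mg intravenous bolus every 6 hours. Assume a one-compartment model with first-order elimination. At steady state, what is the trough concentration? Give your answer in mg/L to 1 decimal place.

8.7 mg/L

The dosing interval is 2 half-lives, so f = 2^(−2) = 0.25.
At steady state, R = 1/(1 − 0.25) = 4/3.
Single-dose peak C₀ = D/Vd = 2600/100 = 26 mg/L.
Steady-state peak Cmax,ss = C₀·R = 26 × 4/3 ≈ 34.667 mg/L.
Steady-state trough Cmin,ss = Cmax,ss·f ≈ 34.667 × 0.25 ≈ 8.667 mg/L.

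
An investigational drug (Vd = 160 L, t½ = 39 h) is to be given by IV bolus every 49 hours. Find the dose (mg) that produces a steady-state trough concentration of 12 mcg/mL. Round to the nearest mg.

τ/t½ = 49/39 ≈ 1.2564, so f = (1/2)^(49/39) ≈ 0.418584.
Cmin,ss = (D/Vd)·f/(1−f), so D = Cmin,ss·Vd·(1−f)/f.
D = 12 × 160 × (1−f)/f ≈ 12 × 160 × 1.38901 ≈ 2666.90 mg.

2667 mg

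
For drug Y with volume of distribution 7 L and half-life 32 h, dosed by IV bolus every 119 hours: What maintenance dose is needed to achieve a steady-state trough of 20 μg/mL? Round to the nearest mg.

1703 mg

τ/t½ = 119/32 ≈ 3.7188, so f = (1/2)^(119/32) ≈ 0.075953.
Cmin,ss = (D/Vd)·f/(1−f), so D = Cmin,ss·Vd·(1−f)/f.
D = 20 × 7 × (1−f)/f ≈ 20 × 7 × 12.16604 ≈ 1703.25 mg.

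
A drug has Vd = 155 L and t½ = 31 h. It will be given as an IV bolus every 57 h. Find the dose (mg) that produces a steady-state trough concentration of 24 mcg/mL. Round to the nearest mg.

τ/t½ = 57/31 ≈ 1.8387, so f = (1/2)^(57/31) ≈ 0.279572.
Cmin,ss = (D/Vd)·f/(1−f), so D = Cmin,ss·Vd·(1−f)/f.
D = 24 × 155 × (1−f)/f ≈ 24 × 155 × 2.57690 ≈ 9586.07 mg.

9586 mg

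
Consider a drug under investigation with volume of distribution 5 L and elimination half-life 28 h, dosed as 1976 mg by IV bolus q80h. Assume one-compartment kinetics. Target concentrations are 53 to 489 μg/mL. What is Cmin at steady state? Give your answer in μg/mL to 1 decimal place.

63.3 μg/mL

k = ln2/t½ = ln2/28 ≈ 0.024755 h⁻¹; fraction remaining f = e^(−kτ) = e^(−0.024755×80) ≈ 0.1380.
Single-dose peak C₀ = D/Vd = 1976/5 ≈ 395.200 μg/mL.
Steady-state trough Cmin,ss = C₀·f/(1−f) ≈ 395.200 × 0.1380/0.8620 ≈ 63.269 μg/mL.
Trough 63.3 μg/mL vs MEC 53 μg/mL: adequate.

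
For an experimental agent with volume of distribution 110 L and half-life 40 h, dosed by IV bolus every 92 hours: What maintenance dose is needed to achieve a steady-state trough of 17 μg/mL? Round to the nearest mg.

τ/t½ = 92/40 ≈ 2.3, so f = (1/2)^(92/40) ≈ 0.203063.
Cmin,ss = (D/Vd)·f/(1−f), so D = Cmin,ss·Vd·(1−f)/f.
D = 17 × 110 × (1−f)/f ≈ 17 × 110 × 3.92458 ≈ 7338.96 mg.

7339 mg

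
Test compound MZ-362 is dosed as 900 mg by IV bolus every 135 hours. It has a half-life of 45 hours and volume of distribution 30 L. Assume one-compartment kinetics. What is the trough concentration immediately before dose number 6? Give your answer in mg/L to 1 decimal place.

4.3 mg/L

f = (1/2)^(τ/t½) = (1/2)^(135/45) ≈ 0.1250.
C₀ = D/Vd = 900/30 ≈ 30.000 mg/L.
Before the 6th dose, 5 doses have been given. Superposition: Cmin = C₀·(f + f² + … + f^5).
≈ 30.000 × (0.1250 + 0.0156 + 0.0020 + 0.0002 + 0.0000) ≈ 30.000 × 0.1428 ≈ 4.284 mg/L.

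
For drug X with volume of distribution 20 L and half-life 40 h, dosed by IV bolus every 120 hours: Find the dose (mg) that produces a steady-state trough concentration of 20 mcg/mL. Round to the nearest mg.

2800 mg

τ/t½ = 120/40 ≈ 3, so f = (1/2)^(120/40) ≈ 0.125000.
Cmin,ss = (D/Vd)·f/(1−f), so D = Cmin,ss·Vd·(1−f)/f.
D = 20 × 20 × (1−f)/f ≈ 20 × 20 × 7.00000 ≈ 2800.00 mg.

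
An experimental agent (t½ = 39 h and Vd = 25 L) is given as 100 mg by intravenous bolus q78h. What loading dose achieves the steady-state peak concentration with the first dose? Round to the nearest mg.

133 mg

f = (1/2)^(78/39) ≈ 0.250000; accumulation ratio R = 1/(1−f) ≈ 1.33333.
Loading dose to hit Cmax,ss on first dose: D_load = D_maint·R ≈ 100 × 1.33333 ≈ 133.33 mg.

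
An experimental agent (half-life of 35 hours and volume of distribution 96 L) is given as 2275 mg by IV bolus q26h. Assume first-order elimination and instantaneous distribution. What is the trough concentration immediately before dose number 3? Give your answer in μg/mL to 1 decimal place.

f = (1/2)^(τ/t½) = (1/2)^(26/35) ≈ 0.5976.
C₀ = D/Vd = 2275/96 ≈ 23.698 μg/mL.
Before the 3rd dose, 2 doses have been given. Superposition: Cmin = C₀·(f + f²).
≈ 23.698 × (0.5976 + 0.3571) ≈ 23.698 × 0.9547 ≈ 22.624 μg/mL.

22.6 μg/mL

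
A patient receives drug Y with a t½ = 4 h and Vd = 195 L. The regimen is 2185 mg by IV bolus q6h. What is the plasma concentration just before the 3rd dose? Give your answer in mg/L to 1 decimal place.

f = (1/2)^(τ/t½) = (1/2)^(6/4) ≈ 0.3536.
C₀ = D/Vd = 2185/195 ≈ 11.205 mg/L.
Before the 3rd dose, 2 doses have been given. Superposition: Cmin = C₀·(f + f²).
≈ 11.205 × (0.3536 + 0.1250) ≈ 11.205 × 0.4786 ≈ 5.363 mg/L.

5.4 mg/L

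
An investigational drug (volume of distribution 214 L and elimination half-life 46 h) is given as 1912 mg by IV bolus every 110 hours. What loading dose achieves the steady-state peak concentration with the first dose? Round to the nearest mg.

2362 mg

f = (1/2)^(110/46) ≈ 0.190610; accumulation ratio R = 1/(1−f) ≈ 1.23550.
Loading dose to hit Cmax,ss on first dose: D_load = D_maint·R ≈ 1912 × 1.23550 ≈ 2362.28 mg.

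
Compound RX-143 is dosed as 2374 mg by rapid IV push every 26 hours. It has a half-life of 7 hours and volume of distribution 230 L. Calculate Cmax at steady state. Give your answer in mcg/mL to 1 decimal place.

Over one 26-h interval, 26/7 ≈ 3.7143 half-lives elapse, leaving f ≈ 0.0762 of each dose.
At steady state, accumulation factor R = 1/(1 − e^(−kτ)) ≈ 1.0825.
Each bolus raises the concentration by D/Vd = 2374/230 ≈ 10.322 mcg/mL.
Cmax,ss = C₀/(1 − f) ≈ 10.322/0.9238 ≈ 11.173 mcg/mL.

11.2 mcg/mL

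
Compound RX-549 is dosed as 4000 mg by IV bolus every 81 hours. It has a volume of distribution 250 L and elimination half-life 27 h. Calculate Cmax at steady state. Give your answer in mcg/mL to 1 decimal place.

18.3 mcg/mL

The dosing interval is 3 half-lives, so f = 2^(−3) = 0.125.
At steady state, R = 1/(1 − 0.125) = 8/7.
Single-dose peak C₀ = D/Vd = 4000/250 = 16 mcg/mL.
Steady-state peak Cmax,ss = C₀·R = 16 × 8/7 ≈ 18.286 mcg/mL.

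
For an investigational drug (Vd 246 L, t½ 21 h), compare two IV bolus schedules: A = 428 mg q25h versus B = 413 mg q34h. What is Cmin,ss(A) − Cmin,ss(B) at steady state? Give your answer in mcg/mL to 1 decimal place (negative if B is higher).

0.5 mcg/mL

Regimen A: f = (1/2)^(25/21) ≈ 0.4382; Cmin,ss = (428/246)·f/(1−f) ≈ 1.357 mcg/mL.
Regimen B: f = (1/2)^(34/21) ≈ 0.3256; Cmin,ss = (413/246)·f/(1−f) ≈ 0.811 mcg/mL.
Difference ≈ 1.357 − 0.811 ≈ 0.546 mcg/mL.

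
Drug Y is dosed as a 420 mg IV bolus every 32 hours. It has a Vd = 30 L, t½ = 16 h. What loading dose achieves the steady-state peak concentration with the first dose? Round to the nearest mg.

560 mg

f = (1/2)^(32/16) ≈ 0.250000; accumulation ratio R = 1/(1−f) ≈ 1.33333.
Loading dose to hit Cmax,ss on first dose: D_load = D_maint·R ≈ 420 × 1.33333 ≈ 560.00 mg.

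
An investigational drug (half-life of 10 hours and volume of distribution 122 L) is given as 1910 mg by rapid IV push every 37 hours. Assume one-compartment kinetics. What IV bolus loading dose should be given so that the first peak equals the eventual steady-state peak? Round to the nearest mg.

f = (1/2)^(37/10) ≈ 0.076947; accumulation ratio R = 1/(1−f) ≈ 1.08336.
Loading dose to hit Cmax,ss on first dose: D_load = D_maint·R ≈ 1910 × 1.08336 ≈ 2069.22 mg.

2069 mg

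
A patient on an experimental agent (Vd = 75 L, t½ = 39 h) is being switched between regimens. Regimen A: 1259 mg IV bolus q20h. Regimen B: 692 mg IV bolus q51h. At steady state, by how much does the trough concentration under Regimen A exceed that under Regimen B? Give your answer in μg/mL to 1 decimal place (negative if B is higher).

33.1 μg/mL

Regimen A: f = (1/2)^(20/39) ≈ 0.7009; Cmin,ss = (1259/75)·f/(1−f) ≈ 39.337 μg/mL.
Regimen B: f = (1/2)^(51/39) ≈ 0.4040; Cmin,ss = (692/75)·f/(1−f) ≈ 6.254 μg/mL.
Difference ≈ 39.337 − 6.254 ≈ 33.083 μg/mL.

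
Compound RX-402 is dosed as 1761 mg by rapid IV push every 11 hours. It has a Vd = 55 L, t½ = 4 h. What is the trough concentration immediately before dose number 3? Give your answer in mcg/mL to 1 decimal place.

f = (1/2)^(τ/t½) = (1/2)^(11/4) ≈ 0.1487.
C₀ = D/Vd = 1761/55 ≈ 32.018 mcg/mL.
Before the 3rd dose, 2 doses have been given. Superposition: Cmin = C₀·(f + f²).
≈ 32.018 × (0.1487 + 0.0221) ≈ 32.018 × 0.1708 ≈ 5.469 mcg/mL.

5.5 mcg/mL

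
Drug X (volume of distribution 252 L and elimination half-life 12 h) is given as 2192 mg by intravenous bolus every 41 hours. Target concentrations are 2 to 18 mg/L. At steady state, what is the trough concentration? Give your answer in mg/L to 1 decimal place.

0.9 mg/L

τ/t½ = 41/12 ≈ 3.4167, so fraction remaining f = (1/2)^(41/12) ≈ 0.0936.
Accumulation ratio R = 1/(1 − f) ≈ 1/0.9064 ≈ 1.1033.
Single-dose peak C₀ = D/Vd = 2192/252 ≈ 8.698 mg/L.
Cmax,ss = C₀/(1 − f) ≈ 8.698/0.9064 ≈ 9.596 mg/L.
One interval later, Cmin,ss = Cmax,ss·e^(−kτ) ≈ 9.596 × 0.0936 ≈ 0.898 mg/L.
Trough 0.9 mg/L vs MEC 2 mg/L: subtherapeutic.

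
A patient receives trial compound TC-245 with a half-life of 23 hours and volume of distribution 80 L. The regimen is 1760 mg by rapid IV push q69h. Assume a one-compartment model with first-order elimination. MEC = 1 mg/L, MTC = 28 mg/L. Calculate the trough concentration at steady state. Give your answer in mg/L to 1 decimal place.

3.1 mg/L

τ = 69 h = 3 half-lives, so f = (1/2)^3 = 0.125.
At steady state, R = 1/(1 − 0.125) = 8/7.
Single-dose peak C₀ = D/Vd = 1760/80 = 22 mg/L.
Steady-state peak Cmax,ss = C₀·R = 22 × 8/7 ≈ 25.143 mg/L.
Steady-state trough Cmin,ss = Cmax,ss·f ≈ 25.143 × 0.125 ≈ 3.143 mg/L.
Trough 3.1 mg/L vs MEC 1 mg/L: adequate.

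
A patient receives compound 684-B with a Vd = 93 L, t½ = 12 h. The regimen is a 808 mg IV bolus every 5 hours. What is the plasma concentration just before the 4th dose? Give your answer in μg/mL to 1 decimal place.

f = (1/2)^(τ/t½) = (1/2)^(5/12) ≈ 0.7492.
C₀ = D/Vd = 808/93 ≈ 8.688 μg/mL.
Before the 4th dose, 3 doses have been given. Superposition: Cmin = C₀·(f + f² + … + f^3).
≈ 8.688 × (0.7492 + 0.5613 + 0.4205) ≈ 8.688 × 1.7310 ≈ 15.039 μg/mL.

15.0 μg/mL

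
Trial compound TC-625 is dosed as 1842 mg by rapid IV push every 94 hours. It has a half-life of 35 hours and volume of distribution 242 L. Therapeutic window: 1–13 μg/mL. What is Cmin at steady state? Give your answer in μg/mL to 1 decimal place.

1.4 μg/mL

τ/t½ = 94/35 ≈ 2.6857, so fraction remaining f = (1/2)^(94/35) ≈ 0.1554.
Accumulation ratio R = 1/(1 − f) ≈ 1/0.8446 ≈ 1.1840.
Single-dose peak C₀ = D/Vd = 1842/242 ≈ 7.612 μg/mL.
Steady-state peak Cmax,ss = C₀·R ≈ 7.612 × 1.1840 ≈ 9.013 μg/mL.
Steady-state trough Cmin,ss = Cmax,ss·f ≈ 9.013 × 0.1554 ≈ 1.401 μg/mL.
Trough 1.4 μg/mL vs MEC 1 μg/mL: adequate.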